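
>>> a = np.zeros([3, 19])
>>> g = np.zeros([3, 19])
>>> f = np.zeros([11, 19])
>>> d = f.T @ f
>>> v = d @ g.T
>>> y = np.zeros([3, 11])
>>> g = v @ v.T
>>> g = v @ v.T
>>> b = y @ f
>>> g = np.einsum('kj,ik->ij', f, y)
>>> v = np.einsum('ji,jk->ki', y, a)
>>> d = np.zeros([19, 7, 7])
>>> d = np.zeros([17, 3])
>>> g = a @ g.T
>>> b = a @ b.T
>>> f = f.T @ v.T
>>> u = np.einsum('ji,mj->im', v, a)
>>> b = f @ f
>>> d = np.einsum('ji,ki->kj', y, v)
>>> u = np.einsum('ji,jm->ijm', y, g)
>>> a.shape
(3, 19)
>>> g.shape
(3, 3)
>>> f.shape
(19, 19)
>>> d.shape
(19, 3)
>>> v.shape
(19, 11)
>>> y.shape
(3, 11)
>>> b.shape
(19, 19)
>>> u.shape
(11, 3, 3)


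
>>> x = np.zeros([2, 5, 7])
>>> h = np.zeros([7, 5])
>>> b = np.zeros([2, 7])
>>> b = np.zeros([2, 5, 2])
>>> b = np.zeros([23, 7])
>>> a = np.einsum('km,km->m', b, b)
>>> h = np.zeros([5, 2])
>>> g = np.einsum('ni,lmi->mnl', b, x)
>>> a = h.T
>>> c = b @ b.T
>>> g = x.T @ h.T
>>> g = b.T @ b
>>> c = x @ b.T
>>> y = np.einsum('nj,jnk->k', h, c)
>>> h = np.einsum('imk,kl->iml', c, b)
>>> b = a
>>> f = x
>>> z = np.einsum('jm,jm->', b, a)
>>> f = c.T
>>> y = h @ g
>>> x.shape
(2, 5, 7)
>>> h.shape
(2, 5, 7)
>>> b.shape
(2, 5)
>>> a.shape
(2, 5)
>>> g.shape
(7, 7)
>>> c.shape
(2, 5, 23)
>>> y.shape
(2, 5, 7)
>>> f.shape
(23, 5, 2)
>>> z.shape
()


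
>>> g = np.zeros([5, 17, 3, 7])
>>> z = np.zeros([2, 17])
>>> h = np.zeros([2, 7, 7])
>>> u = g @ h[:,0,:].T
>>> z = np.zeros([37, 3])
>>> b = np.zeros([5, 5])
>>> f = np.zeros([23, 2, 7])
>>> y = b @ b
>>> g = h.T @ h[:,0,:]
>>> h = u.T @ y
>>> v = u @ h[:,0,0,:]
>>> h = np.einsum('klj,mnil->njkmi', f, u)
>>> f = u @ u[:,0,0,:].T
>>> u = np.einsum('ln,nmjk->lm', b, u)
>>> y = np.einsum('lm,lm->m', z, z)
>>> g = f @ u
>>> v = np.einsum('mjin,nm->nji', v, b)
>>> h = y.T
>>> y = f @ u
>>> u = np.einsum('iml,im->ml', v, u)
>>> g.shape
(5, 17, 3, 17)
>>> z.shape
(37, 3)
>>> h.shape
(3,)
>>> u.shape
(17, 3)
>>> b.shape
(5, 5)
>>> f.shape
(5, 17, 3, 5)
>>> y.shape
(5, 17, 3, 17)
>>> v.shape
(5, 17, 3)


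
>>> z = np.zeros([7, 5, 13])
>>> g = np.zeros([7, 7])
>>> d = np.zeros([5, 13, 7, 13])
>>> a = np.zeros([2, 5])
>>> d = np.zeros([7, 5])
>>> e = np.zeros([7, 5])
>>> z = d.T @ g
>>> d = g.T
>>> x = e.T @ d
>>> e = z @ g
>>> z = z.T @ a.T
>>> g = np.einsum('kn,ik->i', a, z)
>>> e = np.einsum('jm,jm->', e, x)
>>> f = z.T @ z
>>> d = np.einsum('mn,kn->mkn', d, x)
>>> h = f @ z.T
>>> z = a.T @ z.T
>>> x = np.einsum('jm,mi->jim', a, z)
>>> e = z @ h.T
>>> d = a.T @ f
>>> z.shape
(5, 7)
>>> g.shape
(7,)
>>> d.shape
(5, 2)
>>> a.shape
(2, 5)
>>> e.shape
(5, 2)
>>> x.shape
(2, 7, 5)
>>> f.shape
(2, 2)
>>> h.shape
(2, 7)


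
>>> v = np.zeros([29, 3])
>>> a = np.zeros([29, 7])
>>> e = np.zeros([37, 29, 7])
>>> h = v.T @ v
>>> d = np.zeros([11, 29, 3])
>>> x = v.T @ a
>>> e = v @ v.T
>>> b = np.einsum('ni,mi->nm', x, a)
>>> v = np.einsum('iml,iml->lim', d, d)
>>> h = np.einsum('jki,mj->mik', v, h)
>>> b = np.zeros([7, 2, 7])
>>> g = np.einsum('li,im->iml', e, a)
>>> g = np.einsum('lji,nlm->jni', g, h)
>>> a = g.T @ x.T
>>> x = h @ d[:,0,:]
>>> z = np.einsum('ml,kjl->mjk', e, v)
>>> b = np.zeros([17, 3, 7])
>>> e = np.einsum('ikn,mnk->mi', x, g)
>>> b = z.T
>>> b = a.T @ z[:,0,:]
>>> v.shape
(3, 11, 29)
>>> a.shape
(29, 3, 3)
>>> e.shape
(7, 3)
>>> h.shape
(3, 29, 11)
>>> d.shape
(11, 29, 3)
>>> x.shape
(3, 29, 3)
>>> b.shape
(3, 3, 3)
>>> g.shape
(7, 3, 29)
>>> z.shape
(29, 11, 3)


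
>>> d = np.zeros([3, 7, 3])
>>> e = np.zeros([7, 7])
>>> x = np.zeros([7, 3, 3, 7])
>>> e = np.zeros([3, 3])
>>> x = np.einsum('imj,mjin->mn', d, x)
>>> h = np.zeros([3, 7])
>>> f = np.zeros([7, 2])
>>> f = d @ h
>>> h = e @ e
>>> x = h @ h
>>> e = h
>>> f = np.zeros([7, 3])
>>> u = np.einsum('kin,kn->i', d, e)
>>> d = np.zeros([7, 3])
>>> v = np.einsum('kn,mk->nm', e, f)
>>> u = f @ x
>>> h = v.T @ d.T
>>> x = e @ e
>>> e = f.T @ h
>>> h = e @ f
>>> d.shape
(7, 3)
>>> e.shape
(3, 7)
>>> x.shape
(3, 3)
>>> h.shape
(3, 3)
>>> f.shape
(7, 3)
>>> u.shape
(7, 3)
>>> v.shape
(3, 7)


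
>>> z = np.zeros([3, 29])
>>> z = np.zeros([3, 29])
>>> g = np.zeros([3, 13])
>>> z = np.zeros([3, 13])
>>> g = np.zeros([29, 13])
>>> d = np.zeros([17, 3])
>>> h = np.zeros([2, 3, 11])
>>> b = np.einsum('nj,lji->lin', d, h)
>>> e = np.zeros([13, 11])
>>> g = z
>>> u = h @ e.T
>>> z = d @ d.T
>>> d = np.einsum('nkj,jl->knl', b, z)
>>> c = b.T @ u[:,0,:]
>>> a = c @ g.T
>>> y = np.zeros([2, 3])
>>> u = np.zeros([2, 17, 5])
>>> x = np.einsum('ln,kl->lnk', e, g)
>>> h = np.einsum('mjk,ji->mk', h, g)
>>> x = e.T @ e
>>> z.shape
(17, 17)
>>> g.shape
(3, 13)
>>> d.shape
(11, 2, 17)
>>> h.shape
(2, 11)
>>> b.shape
(2, 11, 17)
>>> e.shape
(13, 11)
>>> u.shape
(2, 17, 5)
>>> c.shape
(17, 11, 13)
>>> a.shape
(17, 11, 3)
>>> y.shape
(2, 3)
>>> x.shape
(11, 11)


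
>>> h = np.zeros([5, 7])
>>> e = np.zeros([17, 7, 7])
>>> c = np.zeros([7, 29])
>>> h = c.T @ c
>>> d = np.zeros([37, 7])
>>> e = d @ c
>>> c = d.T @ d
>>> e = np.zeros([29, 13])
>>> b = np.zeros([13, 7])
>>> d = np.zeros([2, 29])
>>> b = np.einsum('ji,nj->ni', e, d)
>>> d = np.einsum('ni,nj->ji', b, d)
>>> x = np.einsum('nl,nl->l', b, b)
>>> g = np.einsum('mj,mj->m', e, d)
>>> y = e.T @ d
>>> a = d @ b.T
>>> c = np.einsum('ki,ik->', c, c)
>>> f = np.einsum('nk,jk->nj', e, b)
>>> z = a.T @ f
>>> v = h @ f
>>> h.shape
(29, 29)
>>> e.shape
(29, 13)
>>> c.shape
()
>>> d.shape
(29, 13)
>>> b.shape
(2, 13)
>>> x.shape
(13,)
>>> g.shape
(29,)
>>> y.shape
(13, 13)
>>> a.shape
(29, 2)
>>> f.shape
(29, 2)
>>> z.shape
(2, 2)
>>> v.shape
(29, 2)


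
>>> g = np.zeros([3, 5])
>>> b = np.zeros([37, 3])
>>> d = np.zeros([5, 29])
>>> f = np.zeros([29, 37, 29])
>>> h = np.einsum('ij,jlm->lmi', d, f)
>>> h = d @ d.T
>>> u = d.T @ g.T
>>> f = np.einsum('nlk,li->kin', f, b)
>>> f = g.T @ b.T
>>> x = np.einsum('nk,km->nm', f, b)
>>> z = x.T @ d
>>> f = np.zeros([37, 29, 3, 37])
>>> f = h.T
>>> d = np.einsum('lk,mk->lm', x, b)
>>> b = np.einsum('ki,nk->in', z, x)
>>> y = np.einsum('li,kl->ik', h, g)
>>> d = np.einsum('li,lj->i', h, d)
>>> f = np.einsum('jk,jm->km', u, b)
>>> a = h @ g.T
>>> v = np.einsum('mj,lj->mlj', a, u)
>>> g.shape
(3, 5)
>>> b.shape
(29, 5)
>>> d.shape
(5,)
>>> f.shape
(3, 5)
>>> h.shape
(5, 5)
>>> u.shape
(29, 3)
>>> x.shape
(5, 3)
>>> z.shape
(3, 29)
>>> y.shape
(5, 3)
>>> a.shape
(5, 3)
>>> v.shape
(5, 29, 3)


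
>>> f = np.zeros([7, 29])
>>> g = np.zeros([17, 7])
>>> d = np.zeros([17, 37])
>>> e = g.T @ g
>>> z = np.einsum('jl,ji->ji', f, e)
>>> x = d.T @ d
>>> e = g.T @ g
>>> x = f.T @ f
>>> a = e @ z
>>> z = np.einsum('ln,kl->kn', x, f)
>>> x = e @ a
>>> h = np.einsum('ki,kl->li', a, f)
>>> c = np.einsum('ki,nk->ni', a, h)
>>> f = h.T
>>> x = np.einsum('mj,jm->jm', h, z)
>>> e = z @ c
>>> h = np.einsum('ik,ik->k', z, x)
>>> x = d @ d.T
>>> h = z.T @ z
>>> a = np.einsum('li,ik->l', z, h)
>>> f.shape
(7, 29)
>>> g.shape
(17, 7)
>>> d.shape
(17, 37)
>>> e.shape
(7, 7)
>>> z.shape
(7, 29)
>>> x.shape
(17, 17)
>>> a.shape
(7,)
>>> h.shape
(29, 29)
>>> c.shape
(29, 7)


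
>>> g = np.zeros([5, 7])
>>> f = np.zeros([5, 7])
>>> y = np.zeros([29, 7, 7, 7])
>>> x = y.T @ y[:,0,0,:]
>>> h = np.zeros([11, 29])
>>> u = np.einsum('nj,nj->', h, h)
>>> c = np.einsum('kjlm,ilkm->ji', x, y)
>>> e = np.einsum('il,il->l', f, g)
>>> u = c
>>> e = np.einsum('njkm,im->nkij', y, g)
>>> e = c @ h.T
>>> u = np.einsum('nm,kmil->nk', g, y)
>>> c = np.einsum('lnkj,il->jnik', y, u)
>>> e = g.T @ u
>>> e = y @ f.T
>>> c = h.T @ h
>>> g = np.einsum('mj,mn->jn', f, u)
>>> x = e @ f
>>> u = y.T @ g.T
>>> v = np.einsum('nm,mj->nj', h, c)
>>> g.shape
(7, 29)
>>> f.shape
(5, 7)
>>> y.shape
(29, 7, 7, 7)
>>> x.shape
(29, 7, 7, 7)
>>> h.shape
(11, 29)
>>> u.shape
(7, 7, 7, 7)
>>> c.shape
(29, 29)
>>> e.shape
(29, 7, 7, 5)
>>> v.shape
(11, 29)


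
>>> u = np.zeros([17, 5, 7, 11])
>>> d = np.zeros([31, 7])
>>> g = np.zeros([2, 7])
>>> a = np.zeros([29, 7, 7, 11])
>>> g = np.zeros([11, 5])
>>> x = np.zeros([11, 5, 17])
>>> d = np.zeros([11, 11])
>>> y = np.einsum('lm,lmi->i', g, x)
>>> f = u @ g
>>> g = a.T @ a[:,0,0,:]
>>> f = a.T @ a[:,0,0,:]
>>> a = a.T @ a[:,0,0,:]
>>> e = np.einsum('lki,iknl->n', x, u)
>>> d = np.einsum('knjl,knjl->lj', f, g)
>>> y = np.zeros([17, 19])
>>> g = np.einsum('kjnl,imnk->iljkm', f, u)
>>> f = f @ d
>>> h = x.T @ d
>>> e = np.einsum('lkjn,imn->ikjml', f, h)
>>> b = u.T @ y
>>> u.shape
(17, 5, 7, 11)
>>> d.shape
(11, 7)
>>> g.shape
(17, 11, 7, 11, 5)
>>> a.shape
(11, 7, 7, 11)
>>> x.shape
(11, 5, 17)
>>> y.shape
(17, 19)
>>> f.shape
(11, 7, 7, 7)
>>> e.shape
(17, 7, 7, 5, 11)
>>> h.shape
(17, 5, 7)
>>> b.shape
(11, 7, 5, 19)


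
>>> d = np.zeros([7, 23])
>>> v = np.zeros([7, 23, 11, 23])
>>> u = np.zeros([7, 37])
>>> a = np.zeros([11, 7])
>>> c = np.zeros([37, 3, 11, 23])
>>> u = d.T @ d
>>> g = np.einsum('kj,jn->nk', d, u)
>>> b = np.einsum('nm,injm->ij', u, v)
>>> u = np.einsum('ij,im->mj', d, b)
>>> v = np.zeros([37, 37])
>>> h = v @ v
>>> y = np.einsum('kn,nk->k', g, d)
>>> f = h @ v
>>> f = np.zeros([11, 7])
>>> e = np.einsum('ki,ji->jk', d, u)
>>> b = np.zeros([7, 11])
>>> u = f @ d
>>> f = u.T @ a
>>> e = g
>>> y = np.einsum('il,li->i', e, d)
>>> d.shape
(7, 23)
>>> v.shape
(37, 37)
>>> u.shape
(11, 23)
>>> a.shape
(11, 7)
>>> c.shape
(37, 3, 11, 23)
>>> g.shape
(23, 7)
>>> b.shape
(7, 11)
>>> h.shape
(37, 37)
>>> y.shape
(23,)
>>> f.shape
(23, 7)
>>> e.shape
(23, 7)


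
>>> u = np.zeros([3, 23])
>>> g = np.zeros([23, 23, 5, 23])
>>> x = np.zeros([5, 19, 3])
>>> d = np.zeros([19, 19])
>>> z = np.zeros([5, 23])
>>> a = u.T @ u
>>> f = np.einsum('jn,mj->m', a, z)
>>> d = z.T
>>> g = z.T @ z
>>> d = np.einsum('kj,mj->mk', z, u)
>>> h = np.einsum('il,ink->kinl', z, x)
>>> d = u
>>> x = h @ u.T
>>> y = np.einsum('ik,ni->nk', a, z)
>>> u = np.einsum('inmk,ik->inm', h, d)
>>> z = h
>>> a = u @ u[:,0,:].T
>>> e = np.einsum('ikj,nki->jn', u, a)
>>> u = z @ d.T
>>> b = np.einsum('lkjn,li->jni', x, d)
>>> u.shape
(3, 5, 19, 3)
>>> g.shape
(23, 23)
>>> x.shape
(3, 5, 19, 3)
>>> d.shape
(3, 23)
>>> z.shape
(3, 5, 19, 23)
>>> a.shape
(3, 5, 3)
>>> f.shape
(5,)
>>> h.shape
(3, 5, 19, 23)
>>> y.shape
(5, 23)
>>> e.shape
(19, 3)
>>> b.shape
(19, 3, 23)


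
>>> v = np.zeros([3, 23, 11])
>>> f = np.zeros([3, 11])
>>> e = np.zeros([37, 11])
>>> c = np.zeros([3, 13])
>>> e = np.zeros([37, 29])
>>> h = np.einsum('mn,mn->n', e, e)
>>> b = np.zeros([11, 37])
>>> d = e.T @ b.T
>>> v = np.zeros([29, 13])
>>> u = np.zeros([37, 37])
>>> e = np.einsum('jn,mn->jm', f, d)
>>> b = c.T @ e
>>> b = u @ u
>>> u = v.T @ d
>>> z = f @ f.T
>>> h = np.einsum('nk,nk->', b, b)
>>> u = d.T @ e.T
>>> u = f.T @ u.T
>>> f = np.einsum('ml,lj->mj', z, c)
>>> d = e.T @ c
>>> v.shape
(29, 13)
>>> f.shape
(3, 13)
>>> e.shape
(3, 29)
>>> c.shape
(3, 13)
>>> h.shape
()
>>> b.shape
(37, 37)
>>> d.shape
(29, 13)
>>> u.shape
(11, 11)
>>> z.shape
(3, 3)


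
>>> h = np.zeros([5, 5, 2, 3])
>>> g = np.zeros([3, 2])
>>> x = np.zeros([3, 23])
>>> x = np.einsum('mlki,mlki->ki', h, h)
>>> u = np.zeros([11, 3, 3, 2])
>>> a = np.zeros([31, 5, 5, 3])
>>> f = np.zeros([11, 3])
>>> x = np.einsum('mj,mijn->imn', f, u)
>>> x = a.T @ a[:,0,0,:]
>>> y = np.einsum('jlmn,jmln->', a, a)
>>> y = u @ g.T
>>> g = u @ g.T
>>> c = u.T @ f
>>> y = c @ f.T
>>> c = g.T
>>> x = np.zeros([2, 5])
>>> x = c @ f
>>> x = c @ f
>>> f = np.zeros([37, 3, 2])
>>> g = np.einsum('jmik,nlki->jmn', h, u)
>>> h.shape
(5, 5, 2, 3)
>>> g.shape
(5, 5, 11)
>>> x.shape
(3, 3, 3, 3)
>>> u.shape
(11, 3, 3, 2)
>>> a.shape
(31, 5, 5, 3)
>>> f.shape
(37, 3, 2)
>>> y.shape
(2, 3, 3, 11)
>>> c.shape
(3, 3, 3, 11)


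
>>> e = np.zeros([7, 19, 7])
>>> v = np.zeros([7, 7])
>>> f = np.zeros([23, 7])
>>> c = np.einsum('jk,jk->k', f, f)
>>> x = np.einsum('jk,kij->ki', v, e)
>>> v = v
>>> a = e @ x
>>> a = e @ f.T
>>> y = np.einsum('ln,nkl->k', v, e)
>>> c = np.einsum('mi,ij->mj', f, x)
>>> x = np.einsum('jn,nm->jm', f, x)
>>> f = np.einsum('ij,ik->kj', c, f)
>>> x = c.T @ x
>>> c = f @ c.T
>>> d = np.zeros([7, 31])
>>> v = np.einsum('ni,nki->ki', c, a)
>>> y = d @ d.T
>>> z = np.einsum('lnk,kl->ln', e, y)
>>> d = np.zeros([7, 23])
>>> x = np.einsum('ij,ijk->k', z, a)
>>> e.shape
(7, 19, 7)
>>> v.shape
(19, 23)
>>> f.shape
(7, 19)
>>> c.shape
(7, 23)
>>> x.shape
(23,)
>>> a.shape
(7, 19, 23)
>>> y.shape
(7, 7)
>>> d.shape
(7, 23)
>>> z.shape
(7, 19)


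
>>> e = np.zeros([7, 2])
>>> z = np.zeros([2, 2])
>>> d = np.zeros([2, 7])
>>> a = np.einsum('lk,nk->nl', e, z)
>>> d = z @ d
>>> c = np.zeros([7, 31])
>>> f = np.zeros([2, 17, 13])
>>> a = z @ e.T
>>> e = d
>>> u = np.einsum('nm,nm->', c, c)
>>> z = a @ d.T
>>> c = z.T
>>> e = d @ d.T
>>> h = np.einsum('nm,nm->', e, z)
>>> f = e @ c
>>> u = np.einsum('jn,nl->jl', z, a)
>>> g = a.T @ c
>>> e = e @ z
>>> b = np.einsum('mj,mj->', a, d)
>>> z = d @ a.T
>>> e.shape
(2, 2)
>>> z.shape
(2, 2)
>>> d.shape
(2, 7)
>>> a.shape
(2, 7)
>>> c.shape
(2, 2)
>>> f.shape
(2, 2)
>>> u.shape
(2, 7)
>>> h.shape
()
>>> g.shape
(7, 2)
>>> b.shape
()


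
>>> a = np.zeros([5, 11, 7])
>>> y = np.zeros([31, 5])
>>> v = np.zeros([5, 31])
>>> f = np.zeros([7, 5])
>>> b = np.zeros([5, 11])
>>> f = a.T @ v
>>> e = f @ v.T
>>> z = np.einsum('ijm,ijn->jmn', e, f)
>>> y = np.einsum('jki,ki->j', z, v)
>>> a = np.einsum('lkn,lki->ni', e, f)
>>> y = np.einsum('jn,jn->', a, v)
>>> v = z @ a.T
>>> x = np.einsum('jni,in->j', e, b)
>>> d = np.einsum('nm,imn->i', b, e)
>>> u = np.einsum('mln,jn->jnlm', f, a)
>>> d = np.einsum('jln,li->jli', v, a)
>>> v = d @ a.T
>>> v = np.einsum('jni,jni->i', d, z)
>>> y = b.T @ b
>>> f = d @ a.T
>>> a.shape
(5, 31)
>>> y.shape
(11, 11)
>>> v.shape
(31,)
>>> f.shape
(11, 5, 5)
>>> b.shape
(5, 11)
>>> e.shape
(7, 11, 5)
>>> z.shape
(11, 5, 31)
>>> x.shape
(7,)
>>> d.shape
(11, 5, 31)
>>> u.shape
(5, 31, 11, 7)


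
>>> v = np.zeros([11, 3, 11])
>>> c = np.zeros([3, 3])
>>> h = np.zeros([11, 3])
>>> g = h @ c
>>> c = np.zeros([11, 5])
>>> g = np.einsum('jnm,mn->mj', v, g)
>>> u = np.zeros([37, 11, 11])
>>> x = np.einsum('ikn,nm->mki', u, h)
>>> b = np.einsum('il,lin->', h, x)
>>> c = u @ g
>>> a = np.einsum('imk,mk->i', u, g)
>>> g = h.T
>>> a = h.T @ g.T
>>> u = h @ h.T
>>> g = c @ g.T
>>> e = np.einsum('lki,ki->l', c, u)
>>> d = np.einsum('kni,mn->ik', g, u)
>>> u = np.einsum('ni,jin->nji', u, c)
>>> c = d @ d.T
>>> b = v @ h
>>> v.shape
(11, 3, 11)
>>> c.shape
(3, 3)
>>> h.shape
(11, 3)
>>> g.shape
(37, 11, 3)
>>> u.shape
(11, 37, 11)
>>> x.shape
(3, 11, 37)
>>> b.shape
(11, 3, 3)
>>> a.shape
(3, 3)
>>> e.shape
(37,)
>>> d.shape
(3, 37)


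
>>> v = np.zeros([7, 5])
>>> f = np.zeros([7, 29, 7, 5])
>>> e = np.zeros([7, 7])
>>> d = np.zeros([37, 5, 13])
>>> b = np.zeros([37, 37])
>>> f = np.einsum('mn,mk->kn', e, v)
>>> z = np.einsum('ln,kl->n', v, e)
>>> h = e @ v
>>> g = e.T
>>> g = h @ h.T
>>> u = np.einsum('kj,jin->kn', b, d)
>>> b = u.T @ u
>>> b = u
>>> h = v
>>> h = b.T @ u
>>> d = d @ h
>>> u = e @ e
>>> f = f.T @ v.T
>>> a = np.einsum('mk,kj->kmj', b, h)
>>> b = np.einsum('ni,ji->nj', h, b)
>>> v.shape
(7, 5)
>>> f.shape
(7, 7)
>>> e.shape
(7, 7)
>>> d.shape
(37, 5, 13)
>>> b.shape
(13, 37)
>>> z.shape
(5,)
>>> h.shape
(13, 13)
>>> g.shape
(7, 7)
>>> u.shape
(7, 7)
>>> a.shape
(13, 37, 13)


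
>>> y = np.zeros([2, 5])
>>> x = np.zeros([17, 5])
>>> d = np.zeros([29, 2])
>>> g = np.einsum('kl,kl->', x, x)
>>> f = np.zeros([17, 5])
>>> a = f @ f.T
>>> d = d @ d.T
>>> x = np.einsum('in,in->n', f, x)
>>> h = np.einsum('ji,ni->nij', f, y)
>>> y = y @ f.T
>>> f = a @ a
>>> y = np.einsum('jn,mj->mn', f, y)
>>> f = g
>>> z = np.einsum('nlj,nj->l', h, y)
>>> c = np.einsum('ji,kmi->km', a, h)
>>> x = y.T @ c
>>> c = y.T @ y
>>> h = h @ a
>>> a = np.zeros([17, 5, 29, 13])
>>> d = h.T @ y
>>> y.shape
(2, 17)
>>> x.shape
(17, 5)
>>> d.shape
(17, 5, 17)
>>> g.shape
()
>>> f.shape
()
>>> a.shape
(17, 5, 29, 13)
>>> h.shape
(2, 5, 17)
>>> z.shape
(5,)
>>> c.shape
(17, 17)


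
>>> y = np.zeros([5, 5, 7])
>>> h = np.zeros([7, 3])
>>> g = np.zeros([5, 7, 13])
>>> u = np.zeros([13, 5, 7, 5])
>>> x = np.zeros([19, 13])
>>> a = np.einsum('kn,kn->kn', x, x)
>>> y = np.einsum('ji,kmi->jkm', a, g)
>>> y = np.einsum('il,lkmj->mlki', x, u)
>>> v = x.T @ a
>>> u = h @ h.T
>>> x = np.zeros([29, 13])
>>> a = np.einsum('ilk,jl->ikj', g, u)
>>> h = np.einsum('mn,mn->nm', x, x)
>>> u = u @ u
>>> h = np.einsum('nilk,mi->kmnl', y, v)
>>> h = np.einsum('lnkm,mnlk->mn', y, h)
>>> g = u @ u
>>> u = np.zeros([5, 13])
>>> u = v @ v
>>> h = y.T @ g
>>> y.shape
(7, 13, 5, 19)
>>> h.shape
(19, 5, 13, 7)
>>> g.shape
(7, 7)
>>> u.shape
(13, 13)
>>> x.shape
(29, 13)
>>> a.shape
(5, 13, 7)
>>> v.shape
(13, 13)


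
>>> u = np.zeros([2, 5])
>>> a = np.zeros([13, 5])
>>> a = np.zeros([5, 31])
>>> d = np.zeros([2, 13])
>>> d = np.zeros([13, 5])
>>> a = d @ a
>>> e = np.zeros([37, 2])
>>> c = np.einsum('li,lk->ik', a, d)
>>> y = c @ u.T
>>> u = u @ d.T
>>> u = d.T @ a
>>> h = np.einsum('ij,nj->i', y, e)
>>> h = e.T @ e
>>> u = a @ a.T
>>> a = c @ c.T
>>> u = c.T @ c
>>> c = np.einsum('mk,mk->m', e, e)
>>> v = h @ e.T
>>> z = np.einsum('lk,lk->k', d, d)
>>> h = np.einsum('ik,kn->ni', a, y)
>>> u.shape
(5, 5)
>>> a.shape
(31, 31)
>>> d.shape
(13, 5)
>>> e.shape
(37, 2)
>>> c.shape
(37,)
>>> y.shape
(31, 2)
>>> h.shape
(2, 31)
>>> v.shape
(2, 37)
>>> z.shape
(5,)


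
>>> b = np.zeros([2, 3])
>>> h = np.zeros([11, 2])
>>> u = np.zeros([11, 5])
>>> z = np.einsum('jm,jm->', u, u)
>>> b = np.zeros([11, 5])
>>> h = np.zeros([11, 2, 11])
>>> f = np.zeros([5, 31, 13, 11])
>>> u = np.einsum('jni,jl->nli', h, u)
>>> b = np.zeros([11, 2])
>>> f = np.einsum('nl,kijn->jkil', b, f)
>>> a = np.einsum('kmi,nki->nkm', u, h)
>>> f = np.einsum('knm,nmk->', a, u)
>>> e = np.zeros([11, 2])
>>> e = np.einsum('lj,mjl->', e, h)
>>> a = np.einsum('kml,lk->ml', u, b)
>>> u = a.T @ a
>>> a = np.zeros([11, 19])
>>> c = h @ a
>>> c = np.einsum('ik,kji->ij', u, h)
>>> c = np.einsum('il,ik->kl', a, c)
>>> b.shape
(11, 2)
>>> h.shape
(11, 2, 11)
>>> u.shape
(11, 11)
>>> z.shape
()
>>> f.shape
()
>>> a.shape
(11, 19)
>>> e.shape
()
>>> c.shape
(2, 19)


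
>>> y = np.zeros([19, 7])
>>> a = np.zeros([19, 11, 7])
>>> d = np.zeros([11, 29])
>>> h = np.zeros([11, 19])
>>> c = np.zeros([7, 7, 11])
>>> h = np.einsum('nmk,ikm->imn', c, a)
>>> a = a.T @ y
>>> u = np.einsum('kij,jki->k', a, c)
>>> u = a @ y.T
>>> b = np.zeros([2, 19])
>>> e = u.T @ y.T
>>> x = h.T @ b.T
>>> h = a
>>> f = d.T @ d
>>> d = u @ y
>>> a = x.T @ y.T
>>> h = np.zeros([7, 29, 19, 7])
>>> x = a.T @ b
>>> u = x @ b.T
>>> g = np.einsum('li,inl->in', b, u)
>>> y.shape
(19, 7)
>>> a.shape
(2, 7, 19)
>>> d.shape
(7, 11, 7)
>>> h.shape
(7, 29, 19, 7)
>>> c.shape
(7, 7, 11)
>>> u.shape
(19, 7, 2)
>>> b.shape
(2, 19)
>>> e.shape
(19, 11, 19)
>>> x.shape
(19, 7, 19)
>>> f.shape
(29, 29)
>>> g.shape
(19, 7)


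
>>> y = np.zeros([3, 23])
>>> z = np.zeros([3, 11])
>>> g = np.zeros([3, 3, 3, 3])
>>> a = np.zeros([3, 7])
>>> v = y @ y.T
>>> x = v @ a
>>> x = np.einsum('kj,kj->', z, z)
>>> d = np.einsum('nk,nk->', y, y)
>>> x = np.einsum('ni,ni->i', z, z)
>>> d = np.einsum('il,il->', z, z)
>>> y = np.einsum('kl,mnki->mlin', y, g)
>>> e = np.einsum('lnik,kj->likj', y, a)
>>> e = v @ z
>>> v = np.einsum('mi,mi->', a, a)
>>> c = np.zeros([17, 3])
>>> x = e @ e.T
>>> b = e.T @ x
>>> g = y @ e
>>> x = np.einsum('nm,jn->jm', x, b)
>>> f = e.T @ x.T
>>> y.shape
(3, 23, 3, 3)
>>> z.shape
(3, 11)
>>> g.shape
(3, 23, 3, 11)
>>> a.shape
(3, 7)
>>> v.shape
()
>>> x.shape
(11, 3)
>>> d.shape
()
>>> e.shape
(3, 11)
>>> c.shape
(17, 3)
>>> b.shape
(11, 3)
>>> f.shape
(11, 11)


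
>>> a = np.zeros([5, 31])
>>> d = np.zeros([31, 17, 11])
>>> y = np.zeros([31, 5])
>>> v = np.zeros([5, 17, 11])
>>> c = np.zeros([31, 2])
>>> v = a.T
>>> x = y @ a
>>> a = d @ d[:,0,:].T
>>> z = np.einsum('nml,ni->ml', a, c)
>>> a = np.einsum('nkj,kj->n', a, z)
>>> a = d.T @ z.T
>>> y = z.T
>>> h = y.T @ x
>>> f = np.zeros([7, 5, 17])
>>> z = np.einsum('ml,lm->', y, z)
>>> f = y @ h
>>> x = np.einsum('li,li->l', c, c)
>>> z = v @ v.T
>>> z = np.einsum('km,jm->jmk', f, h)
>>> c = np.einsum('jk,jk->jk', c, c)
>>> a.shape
(11, 17, 17)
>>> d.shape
(31, 17, 11)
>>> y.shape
(31, 17)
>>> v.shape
(31, 5)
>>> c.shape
(31, 2)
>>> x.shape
(31,)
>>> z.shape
(17, 31, 31)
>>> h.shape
(17, 31)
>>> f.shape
(31, 31)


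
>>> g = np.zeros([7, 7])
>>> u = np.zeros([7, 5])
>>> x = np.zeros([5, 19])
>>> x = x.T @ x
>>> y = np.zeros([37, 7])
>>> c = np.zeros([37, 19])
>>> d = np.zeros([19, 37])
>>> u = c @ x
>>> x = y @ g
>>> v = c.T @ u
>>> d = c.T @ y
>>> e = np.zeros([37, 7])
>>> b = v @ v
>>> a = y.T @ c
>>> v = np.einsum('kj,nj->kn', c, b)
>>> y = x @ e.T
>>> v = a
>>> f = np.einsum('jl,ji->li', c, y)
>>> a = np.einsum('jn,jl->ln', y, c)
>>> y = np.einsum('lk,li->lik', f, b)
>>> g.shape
(7, 7)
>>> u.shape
(37, 19)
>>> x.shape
(37, 7)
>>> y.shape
(19, 19, 37)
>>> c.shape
(37, 19)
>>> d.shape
(19, 7)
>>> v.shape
(7, 19)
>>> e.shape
(37, 7)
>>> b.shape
(19, 19)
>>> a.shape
(19, 37)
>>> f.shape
(19, 37)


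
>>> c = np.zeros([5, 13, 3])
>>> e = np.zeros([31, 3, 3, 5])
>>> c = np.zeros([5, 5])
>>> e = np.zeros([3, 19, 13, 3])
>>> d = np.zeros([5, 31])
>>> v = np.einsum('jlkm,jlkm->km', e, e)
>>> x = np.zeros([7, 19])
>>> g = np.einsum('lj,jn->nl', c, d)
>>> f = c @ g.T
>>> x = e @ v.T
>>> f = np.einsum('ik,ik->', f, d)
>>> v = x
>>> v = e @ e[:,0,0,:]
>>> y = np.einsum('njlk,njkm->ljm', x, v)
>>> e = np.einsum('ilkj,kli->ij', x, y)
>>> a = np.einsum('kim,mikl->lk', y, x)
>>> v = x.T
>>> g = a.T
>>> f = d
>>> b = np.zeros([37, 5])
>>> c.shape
(5, 5)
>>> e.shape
(3, 13)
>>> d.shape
(5, 31)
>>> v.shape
(13, 13, 19, 3)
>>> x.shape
(3, 19, 13, 13)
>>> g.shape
(13, 13)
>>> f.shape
(5, 31)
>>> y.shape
(13, 19, 3)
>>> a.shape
(13, 13)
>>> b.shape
(37, 5)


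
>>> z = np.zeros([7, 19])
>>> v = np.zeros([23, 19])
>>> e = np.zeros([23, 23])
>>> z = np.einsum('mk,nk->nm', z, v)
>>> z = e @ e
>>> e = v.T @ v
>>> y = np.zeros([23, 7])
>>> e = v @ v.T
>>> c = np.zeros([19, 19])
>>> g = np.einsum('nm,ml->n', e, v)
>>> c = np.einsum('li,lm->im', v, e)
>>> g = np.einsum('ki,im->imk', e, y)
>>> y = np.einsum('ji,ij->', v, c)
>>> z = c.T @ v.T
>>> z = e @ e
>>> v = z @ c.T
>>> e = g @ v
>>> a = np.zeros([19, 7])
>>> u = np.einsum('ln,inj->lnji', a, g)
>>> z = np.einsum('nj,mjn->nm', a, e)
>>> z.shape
(19, 23)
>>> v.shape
(23, 19)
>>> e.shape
(23, 7, 19)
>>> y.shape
()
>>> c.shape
(19, 23)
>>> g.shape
(23, 7, 23)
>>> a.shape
(19, 7)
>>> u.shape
(19, 7, 23, 23)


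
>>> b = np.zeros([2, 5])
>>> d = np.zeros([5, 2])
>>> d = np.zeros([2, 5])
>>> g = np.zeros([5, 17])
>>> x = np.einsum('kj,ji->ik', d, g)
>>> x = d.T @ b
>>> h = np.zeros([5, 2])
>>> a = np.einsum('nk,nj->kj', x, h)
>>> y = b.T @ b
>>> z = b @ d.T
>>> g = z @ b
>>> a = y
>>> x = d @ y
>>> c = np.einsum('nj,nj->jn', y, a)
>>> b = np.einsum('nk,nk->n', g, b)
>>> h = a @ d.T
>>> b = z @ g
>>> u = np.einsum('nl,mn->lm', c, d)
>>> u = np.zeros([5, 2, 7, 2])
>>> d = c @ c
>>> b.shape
(2, 5)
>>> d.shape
(5, 5)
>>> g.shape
(2, 5)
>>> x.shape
(2, 5)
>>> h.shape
(5, 2)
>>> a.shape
(5, 5)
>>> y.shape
(5, 5)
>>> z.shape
(2, 2)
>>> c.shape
(5, 5)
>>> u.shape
(5, 2, 7, 2)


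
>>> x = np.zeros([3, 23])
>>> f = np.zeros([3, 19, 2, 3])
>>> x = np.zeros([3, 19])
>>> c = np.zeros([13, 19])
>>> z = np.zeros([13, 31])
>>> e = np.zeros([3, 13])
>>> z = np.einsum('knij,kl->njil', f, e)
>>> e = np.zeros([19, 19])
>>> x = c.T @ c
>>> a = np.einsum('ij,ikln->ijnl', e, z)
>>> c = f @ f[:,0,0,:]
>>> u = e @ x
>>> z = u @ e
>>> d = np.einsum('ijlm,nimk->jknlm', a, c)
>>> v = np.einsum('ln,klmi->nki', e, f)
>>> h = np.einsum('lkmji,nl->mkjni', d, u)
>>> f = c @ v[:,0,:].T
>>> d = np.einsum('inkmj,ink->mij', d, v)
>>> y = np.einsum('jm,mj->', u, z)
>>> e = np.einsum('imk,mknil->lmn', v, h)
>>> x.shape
(19, 19)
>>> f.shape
(3, 19, 2, 19)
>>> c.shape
(3, 19, 2, 3)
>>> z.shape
(19, 19)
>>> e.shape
(2, 3, 13)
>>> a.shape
(19, 19, 13, 2)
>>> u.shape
(19, 19)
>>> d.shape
(13, 19, 2)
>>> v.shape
(19, 3, 3)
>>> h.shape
(3, 3, 13, 19, 2)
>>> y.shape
()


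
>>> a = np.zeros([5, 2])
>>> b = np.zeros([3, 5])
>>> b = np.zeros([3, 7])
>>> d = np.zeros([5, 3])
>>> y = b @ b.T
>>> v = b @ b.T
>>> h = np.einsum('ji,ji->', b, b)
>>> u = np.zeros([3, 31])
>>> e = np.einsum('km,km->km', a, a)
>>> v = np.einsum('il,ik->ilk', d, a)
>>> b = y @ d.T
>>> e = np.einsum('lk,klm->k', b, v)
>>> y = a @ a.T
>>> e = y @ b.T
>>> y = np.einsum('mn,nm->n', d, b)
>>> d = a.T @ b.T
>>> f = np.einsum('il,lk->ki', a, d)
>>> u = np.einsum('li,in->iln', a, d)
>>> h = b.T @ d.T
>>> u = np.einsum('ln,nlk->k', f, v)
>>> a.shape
(5, 2)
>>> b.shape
(3, 5)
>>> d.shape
(2, 3)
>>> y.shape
(3,)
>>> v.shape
(5, 3, 2)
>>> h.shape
(5, 2)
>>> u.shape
(2,)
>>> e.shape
(5, 3)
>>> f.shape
(3, 5)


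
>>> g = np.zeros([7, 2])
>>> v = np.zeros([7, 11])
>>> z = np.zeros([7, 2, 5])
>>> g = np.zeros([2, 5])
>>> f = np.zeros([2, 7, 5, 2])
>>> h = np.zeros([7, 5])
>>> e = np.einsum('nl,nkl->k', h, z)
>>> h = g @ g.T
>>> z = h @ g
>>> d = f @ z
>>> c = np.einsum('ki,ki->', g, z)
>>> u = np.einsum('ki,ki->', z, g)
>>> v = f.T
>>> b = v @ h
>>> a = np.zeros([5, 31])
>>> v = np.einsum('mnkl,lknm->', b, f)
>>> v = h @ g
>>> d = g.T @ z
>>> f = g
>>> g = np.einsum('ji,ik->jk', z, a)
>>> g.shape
(2, 31)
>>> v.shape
(2, 5)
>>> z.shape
(2, 5)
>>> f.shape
(2, 5)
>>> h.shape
(2, 2)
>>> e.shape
(2,)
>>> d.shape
(5, 5)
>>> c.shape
()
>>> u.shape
()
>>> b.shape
(2, 5, 7, 2)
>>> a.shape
(5, 31)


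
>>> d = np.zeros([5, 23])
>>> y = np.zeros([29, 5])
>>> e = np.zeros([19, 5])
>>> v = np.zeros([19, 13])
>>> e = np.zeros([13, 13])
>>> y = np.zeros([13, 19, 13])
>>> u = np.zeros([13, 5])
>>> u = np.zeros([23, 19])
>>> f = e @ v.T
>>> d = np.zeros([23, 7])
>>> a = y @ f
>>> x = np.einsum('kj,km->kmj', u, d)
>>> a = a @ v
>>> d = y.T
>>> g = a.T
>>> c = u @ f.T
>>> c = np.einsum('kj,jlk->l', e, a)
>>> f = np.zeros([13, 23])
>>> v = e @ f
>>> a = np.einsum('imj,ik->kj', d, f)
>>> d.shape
(13, 19, 13)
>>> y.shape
(13, 19, 13)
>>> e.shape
(13, 13)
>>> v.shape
(13, 23)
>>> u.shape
(23, 19)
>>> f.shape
(13, 23)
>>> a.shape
(23, 13)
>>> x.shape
(23, 7, 19)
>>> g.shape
(13, 19, 13)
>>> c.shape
(19,)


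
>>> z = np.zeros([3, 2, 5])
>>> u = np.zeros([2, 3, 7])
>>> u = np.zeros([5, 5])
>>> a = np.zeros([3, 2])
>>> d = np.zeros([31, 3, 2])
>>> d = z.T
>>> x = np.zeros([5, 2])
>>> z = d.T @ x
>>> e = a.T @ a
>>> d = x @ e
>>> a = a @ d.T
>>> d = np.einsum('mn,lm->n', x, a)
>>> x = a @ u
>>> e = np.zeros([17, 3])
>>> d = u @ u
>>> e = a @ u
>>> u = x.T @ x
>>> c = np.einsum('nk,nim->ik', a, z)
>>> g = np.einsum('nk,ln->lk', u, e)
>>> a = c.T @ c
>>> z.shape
(3, 2, 2)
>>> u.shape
(5, 5)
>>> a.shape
(5, 5)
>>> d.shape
(5, 5)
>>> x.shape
(3, 5)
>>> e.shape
(3, 5)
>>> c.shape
(2, 5)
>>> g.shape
(3, 5)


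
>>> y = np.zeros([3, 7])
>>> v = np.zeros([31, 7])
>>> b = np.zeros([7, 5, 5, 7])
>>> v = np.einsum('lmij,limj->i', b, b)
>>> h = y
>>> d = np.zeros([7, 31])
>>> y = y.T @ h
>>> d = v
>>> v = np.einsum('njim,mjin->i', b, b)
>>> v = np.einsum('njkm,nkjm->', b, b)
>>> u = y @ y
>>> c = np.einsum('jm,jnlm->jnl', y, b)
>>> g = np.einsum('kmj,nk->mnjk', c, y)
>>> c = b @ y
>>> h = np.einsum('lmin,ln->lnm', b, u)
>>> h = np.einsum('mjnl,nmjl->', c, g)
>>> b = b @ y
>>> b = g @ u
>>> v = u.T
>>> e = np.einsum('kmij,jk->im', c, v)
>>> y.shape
(7, 7)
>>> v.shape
(7, 7)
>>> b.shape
(5, 7, 5, 7)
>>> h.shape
()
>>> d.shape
(5,)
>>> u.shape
(7, 7)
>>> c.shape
(7, 5, 5, 7)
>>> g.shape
(5, 7, 5, 7)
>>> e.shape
(5, 5)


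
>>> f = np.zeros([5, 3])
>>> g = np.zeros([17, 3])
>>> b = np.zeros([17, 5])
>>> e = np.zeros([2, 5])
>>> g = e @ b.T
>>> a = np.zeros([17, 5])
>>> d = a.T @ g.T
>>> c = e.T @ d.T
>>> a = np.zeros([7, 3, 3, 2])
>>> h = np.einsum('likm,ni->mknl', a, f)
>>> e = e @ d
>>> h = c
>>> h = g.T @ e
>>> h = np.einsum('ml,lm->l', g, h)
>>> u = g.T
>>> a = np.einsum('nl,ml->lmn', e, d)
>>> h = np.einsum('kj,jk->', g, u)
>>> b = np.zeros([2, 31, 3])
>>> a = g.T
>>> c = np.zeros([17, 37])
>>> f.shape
(5, 3)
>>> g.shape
(2, 17)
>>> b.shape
(2, 31, 3)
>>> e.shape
(2, 2)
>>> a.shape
(17, 2)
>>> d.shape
(5, 2)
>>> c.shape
(17, 37)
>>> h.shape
()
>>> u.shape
(17, 2)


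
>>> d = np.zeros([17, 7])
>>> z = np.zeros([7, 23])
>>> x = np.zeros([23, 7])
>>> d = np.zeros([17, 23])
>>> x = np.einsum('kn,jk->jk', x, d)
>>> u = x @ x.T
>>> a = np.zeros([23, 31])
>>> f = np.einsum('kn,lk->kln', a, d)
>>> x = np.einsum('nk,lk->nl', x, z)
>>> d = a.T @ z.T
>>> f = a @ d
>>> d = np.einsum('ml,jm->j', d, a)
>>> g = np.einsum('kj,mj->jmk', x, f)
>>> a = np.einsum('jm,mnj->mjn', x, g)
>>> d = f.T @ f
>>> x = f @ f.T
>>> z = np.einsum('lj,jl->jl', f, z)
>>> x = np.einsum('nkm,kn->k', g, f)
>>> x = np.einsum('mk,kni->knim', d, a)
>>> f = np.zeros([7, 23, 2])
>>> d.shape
(7, 7)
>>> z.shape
(7, 23)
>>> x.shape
(7, 17, 23, 7)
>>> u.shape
(17, 17)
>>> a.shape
(7, 17, 23)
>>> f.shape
(7, 23, 2)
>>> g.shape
(7, 23, 17)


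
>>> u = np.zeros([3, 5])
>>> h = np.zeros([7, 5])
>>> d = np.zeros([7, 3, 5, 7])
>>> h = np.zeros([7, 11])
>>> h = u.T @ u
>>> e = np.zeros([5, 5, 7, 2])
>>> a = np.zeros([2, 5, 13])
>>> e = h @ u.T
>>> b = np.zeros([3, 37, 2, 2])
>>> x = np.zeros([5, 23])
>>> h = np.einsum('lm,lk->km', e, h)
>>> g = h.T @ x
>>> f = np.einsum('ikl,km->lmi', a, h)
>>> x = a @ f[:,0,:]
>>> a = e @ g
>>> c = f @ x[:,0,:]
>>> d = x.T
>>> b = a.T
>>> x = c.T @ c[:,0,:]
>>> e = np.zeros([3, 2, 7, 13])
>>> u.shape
(3, 5)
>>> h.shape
(5, 3)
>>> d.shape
(2, 5, 2)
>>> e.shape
(3, 2, 7, 13)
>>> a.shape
(5, 23)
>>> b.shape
(23, 5)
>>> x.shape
(2, 3, 2)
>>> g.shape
(3, 23)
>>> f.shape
(13, 3, 2)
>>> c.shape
(13, 3, 2)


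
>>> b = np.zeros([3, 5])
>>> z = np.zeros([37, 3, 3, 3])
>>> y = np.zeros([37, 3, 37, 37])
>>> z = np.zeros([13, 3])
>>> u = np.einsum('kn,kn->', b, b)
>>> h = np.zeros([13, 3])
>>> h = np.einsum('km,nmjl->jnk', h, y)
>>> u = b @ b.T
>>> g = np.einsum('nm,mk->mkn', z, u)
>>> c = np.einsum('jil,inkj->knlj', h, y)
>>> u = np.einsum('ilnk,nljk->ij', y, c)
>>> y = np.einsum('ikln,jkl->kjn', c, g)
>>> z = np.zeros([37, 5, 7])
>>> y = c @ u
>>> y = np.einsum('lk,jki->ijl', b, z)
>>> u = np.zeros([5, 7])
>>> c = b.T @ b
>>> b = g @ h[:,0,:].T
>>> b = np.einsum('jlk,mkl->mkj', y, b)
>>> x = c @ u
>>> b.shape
(3, 3, 7)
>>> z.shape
(37, 5, 7)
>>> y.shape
(7, 37, 3)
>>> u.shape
(5, 7)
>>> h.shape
(37, 37, 13)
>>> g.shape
(3, 3, 13)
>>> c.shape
(5, 5)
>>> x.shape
(5, 7)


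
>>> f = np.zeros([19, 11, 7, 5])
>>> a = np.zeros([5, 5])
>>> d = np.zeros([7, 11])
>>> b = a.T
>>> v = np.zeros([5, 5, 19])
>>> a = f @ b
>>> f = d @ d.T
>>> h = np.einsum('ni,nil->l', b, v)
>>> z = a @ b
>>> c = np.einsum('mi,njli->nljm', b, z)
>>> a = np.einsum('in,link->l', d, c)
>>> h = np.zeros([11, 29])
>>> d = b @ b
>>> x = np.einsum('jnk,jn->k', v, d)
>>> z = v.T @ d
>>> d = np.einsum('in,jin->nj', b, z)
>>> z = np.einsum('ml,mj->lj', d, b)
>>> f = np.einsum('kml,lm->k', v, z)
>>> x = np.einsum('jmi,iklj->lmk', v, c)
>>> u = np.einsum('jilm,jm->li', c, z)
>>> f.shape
(5,)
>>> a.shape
(19,)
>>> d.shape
(5, 19)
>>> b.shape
(5, 5)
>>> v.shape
(5, 5, 19)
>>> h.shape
(11, 29)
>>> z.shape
(19, 5)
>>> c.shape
(19, 7, 11, 5)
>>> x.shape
(11, 5, 7)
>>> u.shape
(11, 7)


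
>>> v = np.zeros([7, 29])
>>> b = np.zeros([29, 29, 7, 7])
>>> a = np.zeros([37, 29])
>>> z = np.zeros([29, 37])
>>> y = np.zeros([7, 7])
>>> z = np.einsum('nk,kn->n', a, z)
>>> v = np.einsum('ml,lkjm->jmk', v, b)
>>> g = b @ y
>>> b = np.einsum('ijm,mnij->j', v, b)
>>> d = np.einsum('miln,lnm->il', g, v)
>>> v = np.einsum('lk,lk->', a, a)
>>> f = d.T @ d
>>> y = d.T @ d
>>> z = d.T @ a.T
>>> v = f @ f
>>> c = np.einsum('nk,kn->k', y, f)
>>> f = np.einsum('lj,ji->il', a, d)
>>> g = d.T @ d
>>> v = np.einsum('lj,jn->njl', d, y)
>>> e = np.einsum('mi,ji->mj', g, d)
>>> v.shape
(7, 7, 29)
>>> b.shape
(7,)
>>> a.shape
(37, 29)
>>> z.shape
(7, 37)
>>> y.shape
(7, 7)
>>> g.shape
(7, 7)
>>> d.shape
(29, 7)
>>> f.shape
(7, 37)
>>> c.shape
(7,)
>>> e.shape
(7, 29)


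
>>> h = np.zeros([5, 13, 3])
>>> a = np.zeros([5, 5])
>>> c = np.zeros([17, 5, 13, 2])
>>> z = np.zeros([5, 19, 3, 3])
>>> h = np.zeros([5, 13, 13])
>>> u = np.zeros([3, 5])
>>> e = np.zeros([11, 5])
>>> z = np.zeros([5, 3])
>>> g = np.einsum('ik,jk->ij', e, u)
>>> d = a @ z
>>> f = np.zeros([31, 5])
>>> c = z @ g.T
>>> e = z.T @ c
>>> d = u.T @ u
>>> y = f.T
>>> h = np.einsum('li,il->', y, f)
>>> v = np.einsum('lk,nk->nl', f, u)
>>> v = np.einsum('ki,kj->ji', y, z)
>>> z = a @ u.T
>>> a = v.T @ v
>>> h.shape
()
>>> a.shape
(31, 31)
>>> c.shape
(5, 11)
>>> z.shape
(5, 3)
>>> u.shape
(3, 5)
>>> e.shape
(3, 11)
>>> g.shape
(11, 3)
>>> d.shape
(5, 5)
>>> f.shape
(31, 5)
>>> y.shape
(5, 31)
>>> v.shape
(3, 31)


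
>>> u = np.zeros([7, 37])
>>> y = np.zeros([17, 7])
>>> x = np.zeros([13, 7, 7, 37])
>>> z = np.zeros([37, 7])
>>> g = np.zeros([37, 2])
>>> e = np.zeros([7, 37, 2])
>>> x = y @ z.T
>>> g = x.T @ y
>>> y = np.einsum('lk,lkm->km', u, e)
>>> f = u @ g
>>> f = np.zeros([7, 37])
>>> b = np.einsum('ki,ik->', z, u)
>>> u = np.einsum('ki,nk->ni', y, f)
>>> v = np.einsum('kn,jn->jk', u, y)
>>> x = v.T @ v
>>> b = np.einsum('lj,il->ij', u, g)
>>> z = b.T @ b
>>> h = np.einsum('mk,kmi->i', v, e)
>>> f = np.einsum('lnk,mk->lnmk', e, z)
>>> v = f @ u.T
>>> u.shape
(7, 2)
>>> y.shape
(37, 2)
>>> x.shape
(7, 7)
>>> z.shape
(2, 2)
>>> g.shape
(37, 7)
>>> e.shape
(7, 37, 2)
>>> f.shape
(7, 37, 2, 2)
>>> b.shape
(37, 2)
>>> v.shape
(7, 37, 2, 7)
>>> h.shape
(2,)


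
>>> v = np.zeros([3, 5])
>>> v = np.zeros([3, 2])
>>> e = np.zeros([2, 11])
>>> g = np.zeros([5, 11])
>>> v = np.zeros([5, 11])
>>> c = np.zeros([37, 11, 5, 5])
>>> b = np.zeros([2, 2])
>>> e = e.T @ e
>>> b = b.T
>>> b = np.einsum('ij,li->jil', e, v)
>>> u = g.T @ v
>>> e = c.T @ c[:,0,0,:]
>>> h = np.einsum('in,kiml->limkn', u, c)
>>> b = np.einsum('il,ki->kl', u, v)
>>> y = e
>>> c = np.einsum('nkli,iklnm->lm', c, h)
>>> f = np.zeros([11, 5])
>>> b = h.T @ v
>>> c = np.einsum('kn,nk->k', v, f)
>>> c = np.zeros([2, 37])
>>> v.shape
(5, 11)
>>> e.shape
(5, 5, 11, 5)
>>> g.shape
(5, 11)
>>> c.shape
(2, 37)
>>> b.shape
(11, 37, 5, 11, 11)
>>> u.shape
(11, 11)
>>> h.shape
(5, 11, 5, 37, 11)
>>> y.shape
(5, 5, 11, 5)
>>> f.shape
(11, 5)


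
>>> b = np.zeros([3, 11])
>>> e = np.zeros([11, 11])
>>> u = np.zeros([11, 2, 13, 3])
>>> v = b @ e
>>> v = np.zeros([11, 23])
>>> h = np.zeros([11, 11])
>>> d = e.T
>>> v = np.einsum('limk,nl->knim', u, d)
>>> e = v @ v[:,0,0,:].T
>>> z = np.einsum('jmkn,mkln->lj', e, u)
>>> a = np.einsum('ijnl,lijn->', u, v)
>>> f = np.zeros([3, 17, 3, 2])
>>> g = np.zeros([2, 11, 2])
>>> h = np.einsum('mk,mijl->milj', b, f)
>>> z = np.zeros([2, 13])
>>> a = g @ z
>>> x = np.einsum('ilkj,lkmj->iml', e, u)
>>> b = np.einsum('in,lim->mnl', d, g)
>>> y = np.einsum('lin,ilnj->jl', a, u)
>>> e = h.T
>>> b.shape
(2, 11, 2)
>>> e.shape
(3, 2, 17, 3)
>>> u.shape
(11, 2, 13, 3)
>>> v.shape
(3, 11, 2, 13)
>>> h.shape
(3, 17, 2, 3)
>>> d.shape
(11, 11)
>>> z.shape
(2, 13)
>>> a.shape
(2, 11, 13)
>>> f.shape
(3, 17, 3, 2)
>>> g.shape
(2, 11, 2)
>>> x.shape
(3, 13, 11)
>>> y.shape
(3, 2)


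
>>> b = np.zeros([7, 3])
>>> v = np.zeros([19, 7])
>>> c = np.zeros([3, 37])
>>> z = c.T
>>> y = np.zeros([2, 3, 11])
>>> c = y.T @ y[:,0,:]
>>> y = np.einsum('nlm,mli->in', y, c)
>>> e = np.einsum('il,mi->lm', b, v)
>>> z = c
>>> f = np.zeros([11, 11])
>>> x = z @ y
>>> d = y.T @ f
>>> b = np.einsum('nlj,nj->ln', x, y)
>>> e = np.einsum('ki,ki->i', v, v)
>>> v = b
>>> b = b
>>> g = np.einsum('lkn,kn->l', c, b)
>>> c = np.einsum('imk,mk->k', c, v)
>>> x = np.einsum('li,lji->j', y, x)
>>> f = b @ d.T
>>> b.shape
(3, 11)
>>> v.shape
(3, 11)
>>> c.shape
(11,)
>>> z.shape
(11, 3, 11)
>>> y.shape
(11, 2)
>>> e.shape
(7,)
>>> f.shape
(3, 2)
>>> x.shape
(3,)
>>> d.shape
(2, 11)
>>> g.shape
(11,)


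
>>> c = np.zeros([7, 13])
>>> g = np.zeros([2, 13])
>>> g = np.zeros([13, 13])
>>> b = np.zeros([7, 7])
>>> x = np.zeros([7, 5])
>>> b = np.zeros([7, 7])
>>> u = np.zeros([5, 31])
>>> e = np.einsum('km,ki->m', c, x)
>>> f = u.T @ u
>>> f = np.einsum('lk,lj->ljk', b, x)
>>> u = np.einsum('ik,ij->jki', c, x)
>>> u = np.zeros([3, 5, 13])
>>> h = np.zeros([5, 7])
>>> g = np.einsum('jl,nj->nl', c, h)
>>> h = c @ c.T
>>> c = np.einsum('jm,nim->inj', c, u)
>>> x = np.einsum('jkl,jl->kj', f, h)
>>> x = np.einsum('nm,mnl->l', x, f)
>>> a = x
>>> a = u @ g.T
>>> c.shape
(5, 3, 7)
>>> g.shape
(5, 13)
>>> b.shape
(7, 7)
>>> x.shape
(7,)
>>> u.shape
(3, 5, 13)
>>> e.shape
(13,)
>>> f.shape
(7, 5, 7)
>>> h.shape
(7, 7)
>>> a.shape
(3, 5, 5)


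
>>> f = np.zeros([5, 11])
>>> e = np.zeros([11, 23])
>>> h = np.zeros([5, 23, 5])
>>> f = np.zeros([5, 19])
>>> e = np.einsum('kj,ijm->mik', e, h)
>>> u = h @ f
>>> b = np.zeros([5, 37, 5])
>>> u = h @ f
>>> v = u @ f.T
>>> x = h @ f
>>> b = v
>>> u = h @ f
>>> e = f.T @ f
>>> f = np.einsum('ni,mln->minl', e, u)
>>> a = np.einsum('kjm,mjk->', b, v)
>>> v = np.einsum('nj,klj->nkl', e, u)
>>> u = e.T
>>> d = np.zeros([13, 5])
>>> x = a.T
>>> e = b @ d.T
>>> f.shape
(5, 19, 19, 23)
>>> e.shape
(5, 23, 13)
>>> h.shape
(5, 23, 5)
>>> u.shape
(19, 19)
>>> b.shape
(5, 23, 5)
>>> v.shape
(19, 5, 23)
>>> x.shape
()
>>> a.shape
()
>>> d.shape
(13, 5)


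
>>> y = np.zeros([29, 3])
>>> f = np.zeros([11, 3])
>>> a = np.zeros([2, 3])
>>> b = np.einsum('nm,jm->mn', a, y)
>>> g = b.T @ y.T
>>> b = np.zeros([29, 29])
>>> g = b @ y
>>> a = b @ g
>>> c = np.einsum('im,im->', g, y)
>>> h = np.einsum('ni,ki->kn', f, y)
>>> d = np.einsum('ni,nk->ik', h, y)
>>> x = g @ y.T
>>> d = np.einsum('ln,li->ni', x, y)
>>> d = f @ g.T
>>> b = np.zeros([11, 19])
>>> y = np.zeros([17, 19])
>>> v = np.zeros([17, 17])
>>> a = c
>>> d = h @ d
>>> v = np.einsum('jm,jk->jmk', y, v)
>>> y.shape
(17, 19)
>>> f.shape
(11, 3)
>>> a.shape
()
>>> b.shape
(11, 19)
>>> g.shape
(29, 3)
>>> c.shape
()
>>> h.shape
(29, 11)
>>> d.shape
(29, 29)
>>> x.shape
(29, 29)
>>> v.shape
(17, 19, 17)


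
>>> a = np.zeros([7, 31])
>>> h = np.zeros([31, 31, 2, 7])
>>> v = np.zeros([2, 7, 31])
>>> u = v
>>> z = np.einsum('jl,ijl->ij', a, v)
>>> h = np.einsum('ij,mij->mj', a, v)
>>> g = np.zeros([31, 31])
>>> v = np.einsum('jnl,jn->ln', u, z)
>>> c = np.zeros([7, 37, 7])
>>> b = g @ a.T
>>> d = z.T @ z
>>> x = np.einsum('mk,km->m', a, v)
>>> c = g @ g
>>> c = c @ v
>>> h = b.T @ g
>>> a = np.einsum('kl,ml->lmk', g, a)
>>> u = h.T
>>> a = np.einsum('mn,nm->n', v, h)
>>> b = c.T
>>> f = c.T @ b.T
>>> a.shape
(7,)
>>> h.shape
(7, 31)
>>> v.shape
(31, 7)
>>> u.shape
(31, 7)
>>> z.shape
(2, 7)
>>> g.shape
(31, 31)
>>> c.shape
(31, 7)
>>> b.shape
(7, 31)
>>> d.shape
(7, 7)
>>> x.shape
(7,)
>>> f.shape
(7, 7)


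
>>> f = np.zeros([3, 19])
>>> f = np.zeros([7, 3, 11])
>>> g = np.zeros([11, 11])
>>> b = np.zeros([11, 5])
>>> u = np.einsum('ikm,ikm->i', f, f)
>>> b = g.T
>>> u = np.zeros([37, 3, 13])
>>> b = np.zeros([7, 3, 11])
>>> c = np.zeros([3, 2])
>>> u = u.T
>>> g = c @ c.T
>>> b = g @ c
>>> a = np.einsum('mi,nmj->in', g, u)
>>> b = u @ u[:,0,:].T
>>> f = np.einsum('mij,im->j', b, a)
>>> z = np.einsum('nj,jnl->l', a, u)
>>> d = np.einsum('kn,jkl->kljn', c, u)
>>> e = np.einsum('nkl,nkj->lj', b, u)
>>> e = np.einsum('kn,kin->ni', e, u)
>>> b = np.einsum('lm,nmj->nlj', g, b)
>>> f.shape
(13,)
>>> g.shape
(3, 3)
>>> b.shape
(13, 3, 13)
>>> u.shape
(13, 3, 37)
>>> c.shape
(3, 2)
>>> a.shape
(3, 13)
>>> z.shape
(37,)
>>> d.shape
(3, 37, 13, 2)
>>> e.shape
(37, 3)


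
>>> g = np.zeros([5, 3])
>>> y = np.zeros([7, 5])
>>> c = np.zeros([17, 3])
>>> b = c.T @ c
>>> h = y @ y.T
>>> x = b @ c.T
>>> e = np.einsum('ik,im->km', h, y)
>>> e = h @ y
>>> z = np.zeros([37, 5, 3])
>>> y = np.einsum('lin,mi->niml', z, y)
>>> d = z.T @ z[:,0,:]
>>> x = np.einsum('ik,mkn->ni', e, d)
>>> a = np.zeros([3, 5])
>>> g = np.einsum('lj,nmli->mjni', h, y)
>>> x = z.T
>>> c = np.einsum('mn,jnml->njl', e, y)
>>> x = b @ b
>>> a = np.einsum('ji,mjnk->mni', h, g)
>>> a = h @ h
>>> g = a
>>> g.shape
(7, 7)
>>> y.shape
(3, 5, 7, 37)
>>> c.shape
(5, 3, 37)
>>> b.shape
(3, 3)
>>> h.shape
(7, 7)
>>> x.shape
(3, 3)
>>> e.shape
(7, 5)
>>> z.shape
(37, 5, 3)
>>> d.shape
(3, 5, 3)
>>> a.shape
(7, 7)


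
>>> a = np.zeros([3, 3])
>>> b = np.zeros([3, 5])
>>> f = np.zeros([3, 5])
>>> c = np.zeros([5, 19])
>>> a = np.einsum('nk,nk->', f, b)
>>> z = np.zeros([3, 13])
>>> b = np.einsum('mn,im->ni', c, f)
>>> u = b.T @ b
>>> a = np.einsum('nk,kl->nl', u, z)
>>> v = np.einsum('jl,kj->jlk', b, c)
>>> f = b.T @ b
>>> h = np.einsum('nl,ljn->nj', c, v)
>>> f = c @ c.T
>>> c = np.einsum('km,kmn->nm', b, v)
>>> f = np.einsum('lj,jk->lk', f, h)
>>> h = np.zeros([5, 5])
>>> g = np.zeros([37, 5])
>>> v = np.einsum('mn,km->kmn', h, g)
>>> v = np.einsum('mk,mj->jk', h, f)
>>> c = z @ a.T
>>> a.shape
(3, 13)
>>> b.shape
(19, 3)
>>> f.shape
(5, 3)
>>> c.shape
(3, 3)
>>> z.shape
(3, 13)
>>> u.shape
(3, 3)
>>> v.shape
(3, 5)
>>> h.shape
(5, 5)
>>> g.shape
(37, 5)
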